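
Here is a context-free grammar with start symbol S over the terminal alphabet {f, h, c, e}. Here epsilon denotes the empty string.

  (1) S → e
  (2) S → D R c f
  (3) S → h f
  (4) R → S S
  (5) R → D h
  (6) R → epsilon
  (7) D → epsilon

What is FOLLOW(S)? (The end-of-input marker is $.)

FIRST(D) = {epsilon}
FIRST(S) = {c, e, h}  (via D R c f)
FIRST(R) = {epsilon, c, e, h}  (via S S, D h)
FOLLOW(S) includes $ since S is the start symbol.
FOLLOW(R): in S→D R c f, R is followed by c f with FIRST {c}. Thus FOLLOW(R) = {c}.
FOLLOW(S): in R→S S (occurrence 1), S is followed by S with FIRST {c, e, h}; in R→S S (occurrence 2), the suffix after S is empty, so FOLLOW(S) ⊇ FOLLOW(R) = {c}. Thus FOLLOW(S) = {$, c, e, h}.
FOLLOW(D): in S→D R c f, D is followed by R c f with FIRST {c, e, h}; in R→D h, D is followed by h with FIRST {h}. Thus FOLLOW(D) = {c, e, h}.

{$, c, e, h}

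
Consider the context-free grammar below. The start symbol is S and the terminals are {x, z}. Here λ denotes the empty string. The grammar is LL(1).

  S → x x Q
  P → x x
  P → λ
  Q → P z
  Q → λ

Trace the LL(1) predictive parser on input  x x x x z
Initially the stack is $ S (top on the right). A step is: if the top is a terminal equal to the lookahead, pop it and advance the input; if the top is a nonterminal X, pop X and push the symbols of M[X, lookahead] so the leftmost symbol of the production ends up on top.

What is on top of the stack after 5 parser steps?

x

     Stack    Input        Action
  1  $ S      x x x x z $  expand S → x x Q
  2  $ Q x x  x x x x z $  match x
  3  $ Q x    x x x z $    match x
  4  $ Q      x x z $      expand Q → P z
  5  $ z P    x x z $      expand P → x x
Stack after step 5: $ z x x (top = x).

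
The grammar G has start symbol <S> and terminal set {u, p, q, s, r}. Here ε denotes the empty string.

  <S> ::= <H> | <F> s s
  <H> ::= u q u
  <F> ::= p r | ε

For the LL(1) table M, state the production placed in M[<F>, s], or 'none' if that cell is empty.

<F> ::= ε

FIRST(<H>) = {u}
FIRST(<F>) = {ε, p}
FIRST(<S>) = {p, s, u}  (via <H>, <F> s s)
FOLLOW(<S>) includes $ since <S> is the start symbol.
FOLLOW(<F>): in <S>::=<F> s s, <F> is followed by s s with FIRST {s}. Thus FOLLOW(<F>) = {s}.
For <F> ::= p r: FIRST(p r) = {p}, so it goes in M[<F>, t] for t ∈ {p}.
For <F> ::= ε: FIRST(ε) = {ε}, so it goes in M[<F>, t] for t ∈ {}; since ε ∈ FIRST, also for every t ∈ FOLLOW(<F>) = {s}.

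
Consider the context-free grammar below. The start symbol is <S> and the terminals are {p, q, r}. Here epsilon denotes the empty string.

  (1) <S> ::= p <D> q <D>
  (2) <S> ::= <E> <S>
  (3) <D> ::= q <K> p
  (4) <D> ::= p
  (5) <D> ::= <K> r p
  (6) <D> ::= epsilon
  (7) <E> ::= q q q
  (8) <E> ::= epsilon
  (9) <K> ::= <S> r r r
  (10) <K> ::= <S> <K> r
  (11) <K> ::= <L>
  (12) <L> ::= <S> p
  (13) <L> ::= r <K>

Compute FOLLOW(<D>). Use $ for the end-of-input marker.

FIRST(<E>): from <E>::=q q q we get {q}; from <E>::=epsilon we get {epsilon}. So FIRST(<E>) = {epsilon, q}.
FIRST(<S>): from <S>::=p <D> q <D> we get {p}; from <S>::=<E> <S> we get {p, q}. So FIRST(<S>) = {p, q}.
FIRST(<L>): from <L>::=<S> p we get {p, q}; from <L>::=r <K> we get {r}. So FIRST(<L>) = {p, q, r}.
FIRST(<K>): from <K>::=<S> r r r we get {p, q}; from <K>::=<S> <K> r we get {p, q}; from <K>::=<L> we get {p, q, r}. So FIRST(<K>) = {p, q, r}.
FIRST(<D>): from <D>::=q <K> p we get {q}; from <D>::=p we get {p}; from <D>::=<K> r p we get {p, q, r}; from <D>::=epsilon we get {epsilon}. So FIRST(<D>) = {epsilon, p, q, r}.
FOLLOW(<S>) includes $ since <S> is the start symbol.
FOLLOW(<S>): in <S>::=<E> <S>, the suffix after <S> is empty (adds nothing new); in <K>::=<S> r r r, <S> is followed by r r r with FIRST {r}; in <K>::=<S> <K> r, <S> is followed by <K> r with FIRST {p, q, r}; in <L>::=<S> p, <S> is followed by p with FIRST {p}. Thus FOLLOW(<S>) = {$, p, q, r}.
FOLLOW(<D>): in <S>::=p <D> q <D> (occurrence 1), <D> is followed by q <D> with FIRST {q}; in <S>::=p <D> q <D> (occurrence 2), the suffix after <D> is empty, so FOLLOW(<D>) ⊇ FOLLOW(<S>) = {$, p, q, r}. Thus FOLLOW(<D>) = {$, p, q, r}.
FOLLOW(<E>): in <S>::=<E> <S>, <E> is followed by <S> with FIRST {p, q}. Thus FOLLOW(<E>) = {p, q}.
FOLLOW(<K>): in <D>::=q <K> p, <K> is followed by p with FIRST {p}; in <D>::=<K> r p, <K> is followed by r p with FIRST {r}; in <K>::=<S> <K> r, <K> is followed by r with FIRST {r}; in <L>::=r <K>, the suffix after <K> is empty, so FOLLOW(<K>) ⊇ FOLLOW(<L>) = {p, r}. Thus FOLLOW(<K>) = {p, r}.
FOLLOW(<L>): in <K>::=<L>, the suffix after <L> is empty, so FOLLOW(<L>) ⊇ FOLLOW(<K>) = {p, r}. Thus FOLLOW(<L>) = {p, r}.

{$, p, q, r}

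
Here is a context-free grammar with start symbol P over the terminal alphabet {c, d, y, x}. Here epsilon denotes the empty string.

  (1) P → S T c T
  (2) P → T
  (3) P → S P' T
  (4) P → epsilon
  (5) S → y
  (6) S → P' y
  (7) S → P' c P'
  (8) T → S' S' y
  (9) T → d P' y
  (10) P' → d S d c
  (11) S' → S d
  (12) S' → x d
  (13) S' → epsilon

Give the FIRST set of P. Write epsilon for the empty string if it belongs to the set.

{epsilon, d, x, y}

FIRST(P'): from P'→d S d c we get {d}. So FIRST(P') = {d}.
FIRST(S): from S→y we get {y}; from S→P' y we get {d}; from S→P' c P' we get {d}. So FIRST(S) = {d, y}.
FIRST(S'): from S'→S d we get {d, y}; from S'→x d we get {x}; from S'→epsilon we get {epsilon}. So FIRST(S') = {epsilon, d, x, y}.
FIRST(T): from T→S' S' y we get {d, x, y}; from T→d P' y we get {d}. So FIRST(T) = {d, x, y}.
FIRST(P): from P→S T c T we get {d, y}; from P→T we get {d, x, y}; from P→S P' T we get {d, y}; from P→epsilon we get {epsilon}. So FIRST(P) = {epsilon, d, x, y}.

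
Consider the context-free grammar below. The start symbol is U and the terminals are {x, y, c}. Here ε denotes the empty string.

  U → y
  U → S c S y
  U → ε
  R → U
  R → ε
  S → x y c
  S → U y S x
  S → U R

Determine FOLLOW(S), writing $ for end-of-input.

{c, x, y}

FIRST(U): from U→y we get {y}; from U→S c S y we get {c, x, y}; from U→ε we get {ε}. So FIRST(U) = {ε, c, x, y}.
FIRST(R): from R→U we get {ε, c, x, y}; from R→ε we get {ε}. So FIRST(R) = {ε, c, x, y}.
FIRST(S): from S→x y c we get {x}; from S→U y S x we get {c, x, y}; from S→U R we get {ε, c, x, y}. So FIRST(S) = {ε, c, x, y}.
FOLLOW(U) includes $ since U is the start symbol.
FOLLOW(S): in U→S c S y (occurrence 1), S is followed by c S y with FIRST {c}; in U→S c S y (occurrence 2), S is followed by y with FIRST {y}; in S→U y S x, S is followed by x with FIRST {x}. Thus FOLLOW(S) = {c, x, y}.
FOLLOW(R): in S→U R, the suffix after R is empty, so FOLLOW(R) ⊇ FOLLOW(S) = {c, x, y}. Thus FOLLOW(R) = {c, x, y}.
FOLLOW(U): in R→U, the suffix after U is empty, so FOLLOW(U) ⊇ FOLLOW(R) = {c, x, y}; in S→U y S x, U is followed by y S x with FIRST {y}; in S→U R, U is followed by R with FIRST {ε, c, x, y}; in S→U R, the suffix after U is nullable, so FOLLOW(U) ⊇ FOLLOW(S) = {c, x, y}. Thus FOLLOW(U) = {$, c, x, y}.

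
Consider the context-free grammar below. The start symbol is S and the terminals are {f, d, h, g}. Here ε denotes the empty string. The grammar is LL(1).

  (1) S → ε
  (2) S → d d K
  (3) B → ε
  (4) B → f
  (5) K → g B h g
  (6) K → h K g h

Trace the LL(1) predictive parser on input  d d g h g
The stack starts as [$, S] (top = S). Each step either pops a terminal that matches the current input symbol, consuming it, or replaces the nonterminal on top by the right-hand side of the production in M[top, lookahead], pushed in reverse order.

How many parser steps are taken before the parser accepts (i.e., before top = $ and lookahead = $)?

8

     Stack      Input        Action
  1  $ S        d d g h g $  expand S → d d K
  2  $ K d d    d d g h g $  match d
  3  $ K d      d g h g $    match d
  4  $ K        g h g $      expand K → g B h g
  5  $ g h B g  g h g $      match g
  6  $ g h B    h g $        expand B → ε
  7  $ g h      h g $        match h
  8  $ g        g $          match g
Accept reached after 8 steps.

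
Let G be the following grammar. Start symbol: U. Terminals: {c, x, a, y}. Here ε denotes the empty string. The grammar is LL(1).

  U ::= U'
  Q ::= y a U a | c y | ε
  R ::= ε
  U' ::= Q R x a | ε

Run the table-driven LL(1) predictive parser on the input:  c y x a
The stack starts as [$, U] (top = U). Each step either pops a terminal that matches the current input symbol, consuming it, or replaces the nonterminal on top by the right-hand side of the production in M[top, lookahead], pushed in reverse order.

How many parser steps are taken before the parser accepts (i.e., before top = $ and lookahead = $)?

step 1: stack=$ U  input=c y x a $  — expand U ::= U'
step 2: stack=$ U'  input=c y x a $  — expand U' ::= Q R x a
step 3: stack=$ a x R Q  input=c y x a $  — expand Q ::= c y
step 4: stack=$ a x R y c  input=c y x a $  — match c
step 5: stack=$ a x R y  input=y x a $  — match y
step 6: stack=$ a x R  input=x a $  — expand R ::= ε
step 7: stack=$ a x  input=x a $  — match x
step 8: stack=$ a  input=a $  — match a
Accept reached after 8 steps.

8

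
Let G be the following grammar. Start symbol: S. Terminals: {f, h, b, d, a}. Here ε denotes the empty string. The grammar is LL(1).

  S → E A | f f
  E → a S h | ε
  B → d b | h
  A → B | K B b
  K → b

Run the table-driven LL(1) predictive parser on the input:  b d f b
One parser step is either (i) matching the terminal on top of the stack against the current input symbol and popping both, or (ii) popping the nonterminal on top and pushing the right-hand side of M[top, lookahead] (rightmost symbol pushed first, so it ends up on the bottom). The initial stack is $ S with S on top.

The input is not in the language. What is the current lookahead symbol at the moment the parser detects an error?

f

step 1: stack=$ S  input=b d f b $  — expand S → E A
step 2: stack=$ A E  input=b d f b $  — expand E → ε
step 3: stack=$ A  input=b d f b $  — expand A → K B b
step 4: stack=$ b B K  input=b d f b $  — expand K → b
step 5: stack=$ b B b  input=b d f b $  — match b
step 6: stack=$ b B  input=d f b $  — expand B → d b
step 7: stack=$ b b d  input=d f b $  — match d
step 8: stack=$ b b  input=f b $  — error: top is terminal b but lookahead is f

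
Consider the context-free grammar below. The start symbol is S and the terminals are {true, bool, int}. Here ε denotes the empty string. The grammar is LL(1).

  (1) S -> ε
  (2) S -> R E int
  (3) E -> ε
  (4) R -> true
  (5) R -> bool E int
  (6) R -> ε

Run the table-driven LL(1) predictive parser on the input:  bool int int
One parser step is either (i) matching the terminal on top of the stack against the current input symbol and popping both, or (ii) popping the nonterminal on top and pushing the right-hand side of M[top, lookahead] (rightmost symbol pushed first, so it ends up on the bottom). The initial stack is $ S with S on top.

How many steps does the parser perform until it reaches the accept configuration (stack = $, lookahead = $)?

     Stack               Input           Action
  1  $ S                 bool int int $  expand S -> R E int
  2  $ int E R           bool int int $  expand R -> bool E int
  3  $ int E int E bool  bool int int $  match bool
  4  $ int E int E       int int $       expand E -> ε
  5  $ int E int         int int $       match int
  6  $ int E             int $           expand E -> ε
  7  $ int               int $           match int
Accept reached after 7 steps.

7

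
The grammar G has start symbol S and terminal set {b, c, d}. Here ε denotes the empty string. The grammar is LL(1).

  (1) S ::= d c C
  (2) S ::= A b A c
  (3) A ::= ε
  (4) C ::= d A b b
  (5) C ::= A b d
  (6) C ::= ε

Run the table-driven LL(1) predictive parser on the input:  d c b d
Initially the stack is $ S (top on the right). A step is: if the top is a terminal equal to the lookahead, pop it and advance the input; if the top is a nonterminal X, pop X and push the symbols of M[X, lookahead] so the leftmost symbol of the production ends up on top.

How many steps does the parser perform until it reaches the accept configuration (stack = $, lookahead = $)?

     Stack    Input      Action
  1  $ S      d c b d $  expand S ::= d c C
  2  $ C c d  d c b d $  match d
  3  $ C c    c b d $    match c
  4  $ C      b d $      expand C ::= A b d
  5  $ d b A  b d $      expand A ::= ε
  6  $ d b    b d $      match b
  7  $ d      d $        match d
Accept reached after 7 steps.

7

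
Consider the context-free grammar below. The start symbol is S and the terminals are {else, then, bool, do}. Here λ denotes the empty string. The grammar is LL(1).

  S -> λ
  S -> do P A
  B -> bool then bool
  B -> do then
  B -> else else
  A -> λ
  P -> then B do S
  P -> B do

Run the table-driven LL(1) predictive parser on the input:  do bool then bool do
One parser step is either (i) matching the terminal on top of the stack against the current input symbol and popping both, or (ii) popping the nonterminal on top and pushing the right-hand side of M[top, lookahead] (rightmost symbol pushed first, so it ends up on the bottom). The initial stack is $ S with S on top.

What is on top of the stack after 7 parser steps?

step 1: stack=$ S  input=do bool then bool do $  — expand S -> do P A
step 2: stack=$ A P do  input=do bool then bool do $  — match do
step 3: stack=$ A P  input=bool then bool do $  — expand P -> B do
step 4: stack=$ A do B  input=bool then bool do $  — expand B -> bool then bool
step 5: stack=$ A do bool then bool  input=bool then bool do $  — match bool
step 6: stack=$ A do bool then  input=then bool do $  — match then
step 7: stack=$ A do bool  input=bool do $  — match bool
Stack after step 7: $ A do (top = do).

do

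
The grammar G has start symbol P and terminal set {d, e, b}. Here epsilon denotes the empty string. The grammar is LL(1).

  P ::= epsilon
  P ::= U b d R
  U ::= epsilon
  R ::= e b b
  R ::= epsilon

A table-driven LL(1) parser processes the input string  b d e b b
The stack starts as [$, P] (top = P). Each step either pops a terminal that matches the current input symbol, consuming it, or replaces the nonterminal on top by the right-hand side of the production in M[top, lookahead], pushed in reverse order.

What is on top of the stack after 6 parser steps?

b

     Stack      Input        Action
  1  $ P        b d e b b $  expand P ::= U b d R
  2  $ R d b U  b d e b b $  expand U ::= epsilon
  3  $ R d b    b d e b b $  match b
  4  $ R d      d e b b $    match d
  5  $ R        e b b $      expand R ::= e b b
  6  $ b b e    e b b $      match e
Stack after step 6: $ b b (top = b).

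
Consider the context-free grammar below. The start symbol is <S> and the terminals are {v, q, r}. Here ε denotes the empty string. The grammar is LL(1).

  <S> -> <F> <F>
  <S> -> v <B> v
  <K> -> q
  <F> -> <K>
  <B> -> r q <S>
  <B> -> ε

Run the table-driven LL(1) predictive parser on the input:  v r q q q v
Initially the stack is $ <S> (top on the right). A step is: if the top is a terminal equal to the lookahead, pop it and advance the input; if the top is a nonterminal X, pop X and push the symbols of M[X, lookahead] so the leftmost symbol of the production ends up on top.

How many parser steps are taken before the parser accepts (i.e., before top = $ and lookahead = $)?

13

step 1: stack=$ <S>  input=v r q q q v $  — expand <S> -> v <B> v
step 2: stack=$ v <B> v  input=v r q q q v $  — match v
step 3: stack=$ v <B>  input=r q q q v $  — expand <B> -> r q <S>
step 4: stack=$ v <S> q r  input=r q q q v $  — match r
step 5: stack=$ v <S> q  input=q q q v $  — match q
step 6: stack=$ v <S>  input=q q v $  — expand <S> -> <F> <F>
step 7: stack=$ v <F> <F>  input=q q v $  — expand <F> -> <K>
step 8: stack=$ v <F> <K>  input=q q v $  — expand <K> -> q
step 9: stack=$ v <F> q  input=q q v $  — match q
step 10: stack=$ v <F>  input=q v $  — expand <F> -> <K>
step 11: stack=$ v <K>  input=q v $  — expand <K> -> q
step 12: stack=$ v q  input=q v $  — match q
step 13: stack=$ v  input=v $  — match v
Accept reached after 13 steps.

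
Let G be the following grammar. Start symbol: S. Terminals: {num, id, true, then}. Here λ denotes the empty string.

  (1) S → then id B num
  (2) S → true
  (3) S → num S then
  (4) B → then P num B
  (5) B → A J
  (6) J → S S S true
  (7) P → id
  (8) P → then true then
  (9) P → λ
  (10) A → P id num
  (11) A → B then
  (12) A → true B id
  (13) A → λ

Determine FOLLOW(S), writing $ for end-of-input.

FIRST(S): from S→then id B num we get {then}; from S→true we get {true}; from S→num S then we get {num}. So FIRST(S) = {num, then, true}.
FIRST(P): from P→id we get {id}; from P→then true then we get {then}; from P→λ we get {λ}. So FIRST(P) = {λ, id, then}.
FIRST(J): from J→S S S true we get {num, then, true}. So FIRST(J) = {num, then, true}.
FIRST(B): from B→then P num B we get {then}; from B→A J we get {id, num, then, true}. So FIRST(B) = {id, num, then, true}.
FIRST(A): from A→P id num we get {id, then}; from A→B then we get {id, num, then, true}; from A→true B id we get {true}; from A→λ we get {λ}. So FIRST(A) = {λ, id, num, then, true}.
FOLLOW(S) includes $ since S is the start symbol.
FOLLOW(S): in S→num S then, S is followed by then with FIRST {then}; in J→S S S true (occurrence 1), S is followed by S S true with FIRST {num, then, true}; in J→S S S true (occurrence 2), S is followed by S true with FIRST {num, then, true}; in J→S S S true (occurrence 3), S is followed by true with FIRST {true}. Thus FOLLOW(S) = {$, num, then, true}.
FOLLOW(B): in S→then id B num, B is followed by num with FIRST {num}; in B→then P num B, the suffix after B is empty (adds nothing new); in A→B then, B is followed by then with FIRST {then}; in A→true B id, B is followed by id with FIRST {id}. Thus FOLLOW(B) = {id, num, then}.
FOLLOW(J): in B→A J, the suffix after J is empty, so FOLLOW(J) ⊇ FOLLOW(B) = {id, num, then}. Thus FOLLOW(J) = {id, num, then}.
FOLLOW(P): in B→then P num B, P is followed by num B with FIRST {num}; in A→P id num, P is followed by id num with FIRST {id}. Thus FOLLOW(P) = {id, num}.
FOLLOW(A): in B→A J, A is followed by J with FIRST {num, then, true}. Thus FOLLOW(A) = {num, then, true}.

{$, num, then, true}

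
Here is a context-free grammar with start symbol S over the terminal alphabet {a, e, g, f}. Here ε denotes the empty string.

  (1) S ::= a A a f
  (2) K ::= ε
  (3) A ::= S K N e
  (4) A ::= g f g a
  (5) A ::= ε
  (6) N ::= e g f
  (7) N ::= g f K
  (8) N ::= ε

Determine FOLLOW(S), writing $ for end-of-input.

FIRST(S): from S::=a A a f we get {a}. So FIRST(S) = {a}.
FIRST(K): from K::=ε we get {ε}. So FIRST(K) = {ε}.
FIRST(N): from N::=e g f we get {e}; from N::=g f K we get {g}; from N::=ε we get {ε}. So FIRST(N) = {ε, e, g}.
FIRST(A): from A::=S K N e we get {a}; from A::=g f g a we get {g}; from A::=ε we get {ε}. So FIRST(A) = {ε, a, g}.
FOLLOW(S) includes $ since S is the start symbol.
FOLLOW(S): in A::=S K N e, S is followed by K N e with FIRST {e, g}. Thus FOLLOW(S) = {$, e, g}.
FOLLOW(A): in S::=a A a f, A is followed by a f with FIRST {a}. Thus FOLLOW(A) = {a}.
FOLLOW(N): in A::=S K N e, N is followed by e with FIRST {e}. Thus FOLLOW(N) = {e}.
FOLLOW(K): in A::=S K N e, K is followed by N e with FIRST {e, g}; in N::=g f K, the suffix after K is empty, so FOLLOW(K) ⊇ FOLLOW(N) = {e}. Thus FOLLOW(K) = {e, g}.

{$, e, g}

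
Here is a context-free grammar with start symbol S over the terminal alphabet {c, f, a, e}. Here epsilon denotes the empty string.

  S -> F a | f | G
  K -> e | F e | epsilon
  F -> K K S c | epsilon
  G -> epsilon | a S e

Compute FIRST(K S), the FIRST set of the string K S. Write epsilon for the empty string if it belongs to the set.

FIRST(G): from G->epsilon we get {epsilon}; from G->a S e we get {a}. So FIRST(G) = {epsilon, a}.
FIRST(S): from S->F a we get {a, c, e, f}; from S->f we get {f}; from S->G we get {epsilon, a}. So FIRST(S) = {epsilon, a, c, e, f}.
FIRST(K): from K->e we get {e}; from K->F e we get {a, c, e, f}; from K->epsilon we get {epsilon}. So FIRST(K) = {epsilon, a, c, e, f}.
FIRST(F): from F->K K S c we get {a, c, e, f}; from F->epsilon we get {epsilon}. So FIRST(F) = {epsilon, a, c, e, f}.
FIRST(K S): take FIRST of each symbol in turn, carrying on past any symbol whose FIRST contains epsilon; result {epsilon, a, c, e, f}.

{epsilon, a, c, e, f}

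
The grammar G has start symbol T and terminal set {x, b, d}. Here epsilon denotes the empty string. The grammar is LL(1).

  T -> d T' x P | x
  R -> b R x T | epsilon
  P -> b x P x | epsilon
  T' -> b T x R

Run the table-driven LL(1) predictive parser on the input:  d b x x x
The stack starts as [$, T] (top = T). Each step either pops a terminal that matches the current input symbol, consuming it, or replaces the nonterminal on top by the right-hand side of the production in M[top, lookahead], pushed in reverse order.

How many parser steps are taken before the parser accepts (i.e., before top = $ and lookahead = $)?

      Stack          Input        Action
   1  $ T            d b x x x $  expand T -> d T' x P
   2  $ P x T' d     d b x x x $  match d
   3  $ P x T'       b x x x $    expand T' -> b T x R
   4  $ P x R x T b  b x x x $    match b
   5  $ P x R x T    x x x $      expand T -> x
   6  $ P x R x x    x x x $      match x
   7  $ P x R x      x x $        match x
   8  $ P x R        x $          expand R -> epsilon
   9  $ P x          x $          match x
  10  $ P            $            expand P -> epsilon
Accept reached after 10 steps.

10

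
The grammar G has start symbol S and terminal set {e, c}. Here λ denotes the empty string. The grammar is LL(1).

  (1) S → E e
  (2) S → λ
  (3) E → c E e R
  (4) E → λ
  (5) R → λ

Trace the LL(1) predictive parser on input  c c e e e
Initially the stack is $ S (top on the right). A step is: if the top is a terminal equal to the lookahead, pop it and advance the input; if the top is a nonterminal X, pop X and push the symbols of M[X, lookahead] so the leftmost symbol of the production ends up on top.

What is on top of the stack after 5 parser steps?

step 1: stack=$ S  input=c c e e e $  — expand S → E e
step 2: stack=$ e E  input=c c e e e $  — expand E → c E e R
step 3: stack=$ e R e E c  input=c c e e e $  — match c
step 4: stack=$ e R e E  input=c e e e $  — expand E → c E e R
step 5: stack=$ e R e R e E c  input=c e e e $  — match c
Stack after step 5: $ e R e R e E (top = E).

E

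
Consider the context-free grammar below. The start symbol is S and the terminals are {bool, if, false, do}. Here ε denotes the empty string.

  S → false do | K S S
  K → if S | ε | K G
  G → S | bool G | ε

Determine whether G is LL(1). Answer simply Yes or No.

No

FIRST(S) = {bool, false, if}
FIRST(K) = {ε, bool, false, if}
FIRST(G) = {ε, bool, false, if}
FOLLOW(S) = {$, bool, false, if}
FOLLOW(K) = {bool, false, if}
FOLLOW(G) = {bool, false, if}
Cell M[G, bool] receives both G → S and G → bool G and G → ε — the grammar is not LL(1).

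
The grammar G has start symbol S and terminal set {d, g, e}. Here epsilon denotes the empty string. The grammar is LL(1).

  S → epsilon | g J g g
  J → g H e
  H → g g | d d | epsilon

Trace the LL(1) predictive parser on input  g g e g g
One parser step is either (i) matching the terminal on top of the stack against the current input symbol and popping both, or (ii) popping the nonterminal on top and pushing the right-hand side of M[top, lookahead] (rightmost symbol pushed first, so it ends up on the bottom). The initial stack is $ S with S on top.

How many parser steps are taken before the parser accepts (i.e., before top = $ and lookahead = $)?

step 1: stack=$ S  input=g g e g g $  — expand S → g J g g
step 2: stack=$ g g J g  input=g g e g g $  — match g
step 3: stack=$ g g J  input=g e g g $  — expand J → g H e
step 4: stack=$ g g e H g  input=g e g g $  — match g
step 5: stack=$ g g e H  input=e g g $  — expand H → epsilon
step 6: stack=$ g g e  input=e g g $  — match e
step 7: stack=$ g g  input=g g $  — match g
step 8: stack=$ g  input=g $  — match g
Accept reached after 8 steps.

8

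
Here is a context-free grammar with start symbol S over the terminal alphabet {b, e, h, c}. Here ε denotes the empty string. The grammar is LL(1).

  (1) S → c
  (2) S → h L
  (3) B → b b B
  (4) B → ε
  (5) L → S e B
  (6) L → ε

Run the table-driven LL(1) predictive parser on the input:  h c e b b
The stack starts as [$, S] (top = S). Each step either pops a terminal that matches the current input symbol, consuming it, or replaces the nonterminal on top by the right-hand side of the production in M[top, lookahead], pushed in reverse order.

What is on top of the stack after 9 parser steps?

B

step 1: stack=$ S  input=h c e b b $  — expand S → h L
step 2: stack=$ L h  input=h c e b b $  — match h
step 3: stack=$ L  input=c e b b $  — expand L → S e B
step 4: stack=$ B e S  input=c e b b $  — expand S → c
step 5: stack=$ B e c  input=c e b b $  — match c
step 6: stack=$ B e  input=e b b $  — match e
step 7: stack=$ B  input=b b $  — expand B → b b B
step 8: stack=$ B b b  input=b b $  — match b
step 9: stack=$ B b  input=b $  — match b
Stack after step 9: $ B (top = B).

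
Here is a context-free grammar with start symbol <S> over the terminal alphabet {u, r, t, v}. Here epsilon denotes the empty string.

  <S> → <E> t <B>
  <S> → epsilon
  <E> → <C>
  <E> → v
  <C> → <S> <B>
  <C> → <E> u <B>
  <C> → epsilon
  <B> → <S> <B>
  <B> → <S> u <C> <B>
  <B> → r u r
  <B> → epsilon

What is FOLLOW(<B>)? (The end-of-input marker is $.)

{$, r, t, u, v}

FIRST(<S>): from <S>→<E> t <B> we get {r, t, u, v}; from <S>→epsilon we get {epsilon}. So FIRST(<S>) = {epsilon, r, t, u, v}.
FIRST(<B>): from <B>→<S> <B> we get {epsilon, r, t, u, v}; from <B>→<S> u <C> <B> we get {r, t, u, v}; from <B>→r u r we get {r}; from <B>→epsilon we get {epsilon}. So FIRST(<B>) = {epsilon, r, t, u, v}.
FIRST(<E>): from <E>→<C> we get {epsilon, r, t, u, v}; from <E>→v we get {v}. So FIRST(<E>) = {epsilon, r, t, u, v}.
FIRST(<C>): from <C>→<S> <B> we get {epsilon, r, t, u, v}; from <C>→<E> u <B> we get {r, t, u, v}; from <C>→epsilon we get {epsilon}. So FIRST(<C>) = {epsilon, r, t, u, v}.
FOLLOW(<S>) includes $ since <S> is the start symbol.
FOLLOW(<E>): in <S>→<E> t <B>, <E> is followed by t <B> with FIRST {t}; in <C>→<E> u <B>, <E> is followed by u <B> with FIRST {u}. Thus FOLLOW(<E>) = {t, u}.
FOLLOW(<S>): in <C>→<S> <B>, <S> is followed by <B> with FIRST {epsilon, r, t, u, v}; in <C>→<S> <B>, the suffix after <S> is nullable, so FOLLOW(<S>) ⊇ FOLLOW(<C>) = {$, r, t, u, v}; in <B>→<S> <B>, <S> is followed by <B> with FIRST {epsilon, r, t, u, v}; in <B>→<S> <B>, the suffix after <S> is nullable, so FOLLOW(<S>) ⊇ FOLLOW(<B>) = {$, r, t, u, v}; in <B>→<S> u <C> <B>, <S> is followed by u <C> <B> with FIRST {u}. Thus FOLLOW(<S>) = {$, r, t, u, v}.
FOLLOW(<C>): in <E>→<C>, the suffix after <C> is empty, so FOLLOW(<C>) ⊇ FOLLOW(<E>) = {t, u}; in <B>→<S> u <C> <B>, <C> is followed by <B> with FIRST {epsilon, r, t, u, v}; in <B>→<S> u <C> <B>, the suffix after <C> is nullable, so FOLLOW(<C>) ⊇ FOLLOW(<B>) = {$, r, t, u, v}. Thus FOLLOW(<C>) = {$, r, t, u, v}.
FOLLOW(<B>): in <S>→<E> t <B>, the suffix after <B> is empty, so FOLLOW(<B>) ⊇ FOLLOW(<S>) = {$, r, t, u, v}; in <C>→<S> <B>, the suffix after <B> is empty, so FOLLOW(<B>) ⊇ FOLLOW(<C>) = {$, r, t, u, v}; in <C>→<E> u <B>, the suffix after <B> is empty, so FOLLOW(<B>) ⊇ FOLLOW(<C>) = {$, r, t, u, v}; in <B>→<S> <B>, the suffix after <B> is empty (adds nothing new); in <B>→<S> u <C> <B>, the suffix after <B> is empty (adds nothing new). Thus FOLLOW(<B>) = {$, r, t, u, v}.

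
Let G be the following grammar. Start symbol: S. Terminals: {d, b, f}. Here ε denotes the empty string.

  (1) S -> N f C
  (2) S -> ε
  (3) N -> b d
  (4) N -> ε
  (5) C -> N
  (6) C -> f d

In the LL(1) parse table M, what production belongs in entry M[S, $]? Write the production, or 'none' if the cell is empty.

S -> ε

FIRST(N): from N->b d we get {b}; from N->ε we get {ε}. So FIRST(N) = {ε, b}.
FIRST(S): from S->N f C we get {b, f}; from S->ε we get {ε}. So FIRST(S) = {ε, b, f}.
FIRST(C): from C->N we get {ε, b}; from C->f d we get {f}. So FIRST(C) = {ε, b, f}.
FOLLOW(S) includes $ since S is the start symbol.
FOLLOW(S): S appears on no right-hand side. Thus FOLLOW(S) = {$}.
For S -> N f C: FIRST(N f C) = {b, f}, so it goes in M[S, t] for t ∈ {b, f}.
For S -> ε: FIRST(ε) = {ε}, so it goes in M[S, t] for t ∈ {}; since ε ∈ FIRST, also for every t ∈ FOLLOW(S) = {$}.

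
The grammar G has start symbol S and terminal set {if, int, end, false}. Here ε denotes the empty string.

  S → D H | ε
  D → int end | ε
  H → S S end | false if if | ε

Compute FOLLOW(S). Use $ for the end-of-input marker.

FIRST(D): from D→int end we get {int}; from D→ε we get {ε}. So FIRST(D) = {ε, int}.
FIRST(S): from S→D H we get {ε, end, false, int}; from S→ε we get {ε}. So FIRST(S) = {ε, end, false, int}.
FIRST(H): from H→S S end we get {end, false, int}; from H→false if if we get {false}; from H→ε we get {ε}. So FIRST(H) = {ε, end, false, int}.
FOLLOW(S) includes $ since S is the start symbol.
FOLLOW(S): in H→S S end (occurrence 1), S is followed by S end with FIRST {end, false, int}; in H→S S end (occurrence 2), S is followed by end with FIRST {end}. Thus FOLLOW(S) = {$, end, false, int}.
FOLLOW(D): in S→D H, D is followed by H with FIRST {ε, end, false, int}; in S→D H, the suffix after D is nullable, so FOLLOW(D) ⊇ FOLLOW(S) = {$, end, false, int}. Thus FOLLOW(D) = {$, end, false, int}.
FOLLOW(H): in S→D H, the suffix after H is empty, so FOLLOW(H) ⊇ FOLLOW(S) = {$, end, false, int}. Thus FOLLOW(H) = {$, end, false, int}.

{$, end, false, int}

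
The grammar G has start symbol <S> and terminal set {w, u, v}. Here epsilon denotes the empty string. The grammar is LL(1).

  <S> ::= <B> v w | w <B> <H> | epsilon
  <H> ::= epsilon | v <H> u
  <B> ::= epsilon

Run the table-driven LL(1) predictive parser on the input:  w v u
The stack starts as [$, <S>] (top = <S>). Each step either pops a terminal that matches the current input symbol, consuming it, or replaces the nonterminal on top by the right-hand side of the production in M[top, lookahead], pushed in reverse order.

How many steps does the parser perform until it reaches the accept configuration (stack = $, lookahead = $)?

     Stack        Input    Action
  1  $ <S>        w v u $  expand <S> ::= w <B> <H>
  2  $ <H> <B> w  w v u $  match w
  3  $ <H> <B>    v u $    expand <B> ::= epsilon
  4  $ <H>        v u $    expand <H> ::= v <H> u
  5  $ u <H> v    v u $    match v
  6  $ u <H>      u $      expand <H> ::= epsilon
  7  $ u          u $      match u
Accept reached after 7 steps.

7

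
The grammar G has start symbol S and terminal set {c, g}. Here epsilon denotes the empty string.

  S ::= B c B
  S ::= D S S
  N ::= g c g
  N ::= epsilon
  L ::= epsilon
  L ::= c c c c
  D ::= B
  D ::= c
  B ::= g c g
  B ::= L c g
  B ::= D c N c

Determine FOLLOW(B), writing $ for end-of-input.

{$, c, g}

FIRST(N) = {epsilon, g}
FIRST(L) = {epsilon, c}
FIRST(S) = {c, g}  (via B c B, D S S)
FIRST(D) = {c, g}  (via B)
FIRST(B) = {c, g}  (via L c g, D c N c)
FOLLOW(S) includes $ since S is the start symbol.
FOLLOW(S): in S::=D S S (occurrence 1), S is followed by S with FIRST {c, g}; in S::=D S S (occurrence 2), the suffix after S is empty (adds nothing new). Thus FOLLOW(S) = {$, c, g}.
FOLLOW(N): in B::=D c N c, N is followed by c with FIRST {c}. Thus FOLLOW(N) = {c}.
FOLLOW(L): in B::=L c g, L is followed by c g with FIRST {c}. Thus FOLLOW(L) = {c}.
FOLLOW(D): in S::=D S S, D is followed by S S with FIRST {c, g}; in B::=D c N c, D is followed by c N c with FIRST {c}. Thus FOLLOW(D) = {c, g}.
FOLLOW(B): in S::=B c B (occurrence 1), B is followed by c B with FIRST {c}; in S::=B c B (occurrence 2), the suffix after B is empty, so FOLLOW(B) ⊇ FOLLOW(S) = {$, c, g}; in D::=B, the suffix after B is empty, so FOLLOW(B) ⊇ FOLLOW(D) = {c, g}. Thus FOLLOW(B) = {$, c, g}.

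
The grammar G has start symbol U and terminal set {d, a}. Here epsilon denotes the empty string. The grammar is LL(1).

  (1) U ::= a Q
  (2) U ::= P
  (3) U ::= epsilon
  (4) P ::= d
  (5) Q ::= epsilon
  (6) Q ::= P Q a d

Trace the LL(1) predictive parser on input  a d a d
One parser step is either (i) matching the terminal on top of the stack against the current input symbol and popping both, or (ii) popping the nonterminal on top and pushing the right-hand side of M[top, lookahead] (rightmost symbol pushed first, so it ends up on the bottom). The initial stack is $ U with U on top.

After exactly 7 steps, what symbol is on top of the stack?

d

     Stack      Input      Action
  1  $ U        a d a d $  expand U ::= a Q
  2  $ Q a      a d a d $  match a
  3  $ Q        d a d $    expand Q ::= P Q a d
  4  $ d a Q P  d a d $    expand P ::= d
  5  $ d a Q d  d a d $    match d
  6  $ d a Q    a d $      expand Q ::= epsilon
  7  $ d a      a d $      match a
Stack after step 7: $ d (top = d).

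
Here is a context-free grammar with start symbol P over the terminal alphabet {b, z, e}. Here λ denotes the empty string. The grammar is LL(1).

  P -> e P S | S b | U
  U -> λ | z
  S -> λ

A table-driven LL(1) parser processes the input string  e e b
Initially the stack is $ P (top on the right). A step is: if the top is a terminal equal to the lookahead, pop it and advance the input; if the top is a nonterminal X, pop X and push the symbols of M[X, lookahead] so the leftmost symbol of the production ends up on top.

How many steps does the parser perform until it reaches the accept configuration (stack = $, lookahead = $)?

9

step 1: stack=$ P  input=e e b $  — expand P -> e P S
step 2: stack=$ S P e  input=e e b $  — match e
step 3: stack=$ S P  input=e b $  — expand P -> e P S
step 4: stack=$ S S P e  input=e b $  — match e
step 5: stack=$ S S P  input=b $  — expand P -> S b
step 6: stack=$ S S b S  input=b $  — expand S -> λ
step 7: stack=$ S S b  input=b $  — match b
step 8: stack=$ S S  input=$  — expand S -> λ
step 9: stack=$ S  input=$  — expand S -> λ
Accept reached after 9 steps.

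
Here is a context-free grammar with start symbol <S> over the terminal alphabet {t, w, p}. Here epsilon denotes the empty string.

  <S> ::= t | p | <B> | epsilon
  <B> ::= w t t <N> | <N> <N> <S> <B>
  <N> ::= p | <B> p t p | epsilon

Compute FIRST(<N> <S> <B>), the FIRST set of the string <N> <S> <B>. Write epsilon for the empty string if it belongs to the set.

{p, t, w}

FIRST(<S>): from <S>::=t we get {t}; from <S>::=p we get {p}; from <S>::=<B> we get {p, t, w}; from <S>::=epsilon we get {epsilon}. So FIRST(<S>) = {epsilon, p, t, w}.
FIRST(<B>): from <B>::=w t t <N> we get {w}; from <B>::=<N> <N> <S> <B> we get {p, t, w}. So FIRST(<B>) = {p, t, w}.
FIRST(<N>): from <N>::=p we get {p}; from <N>::=<B> p t p we get {p, t, w}; from <N>::=epsilon we get {epsilon}. So FIRST(<N>) = {epsilon, p, t, w}.
FIRST(<N> <S> <B>): take FIRST of each symbol in turn, carrying on past any symbol whose FIRST contains epsilon; result {p, t, w}.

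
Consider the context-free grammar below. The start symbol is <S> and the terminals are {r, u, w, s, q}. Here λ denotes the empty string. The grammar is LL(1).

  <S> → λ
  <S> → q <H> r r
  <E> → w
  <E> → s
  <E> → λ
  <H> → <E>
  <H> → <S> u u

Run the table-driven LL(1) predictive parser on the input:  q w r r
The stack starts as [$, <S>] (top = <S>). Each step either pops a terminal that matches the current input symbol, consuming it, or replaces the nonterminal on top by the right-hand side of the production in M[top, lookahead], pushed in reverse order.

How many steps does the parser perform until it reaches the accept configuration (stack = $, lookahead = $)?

     Stack        Input      Action
  1  $ <S>        q w r r $  expand <S> → q <H> r r
  2  $ r r <H> q  q w r r $  match q
  3  $ r r <H>    w r r $    expand <H> → <E>
  4  $ r r <E>    w r r $    expand <E> → w
  5  $ r r w      w r r $    match w
  6  $ r r        r r $      match r
  7  $ r          r $        match r
Accept reached after 7 steps.

7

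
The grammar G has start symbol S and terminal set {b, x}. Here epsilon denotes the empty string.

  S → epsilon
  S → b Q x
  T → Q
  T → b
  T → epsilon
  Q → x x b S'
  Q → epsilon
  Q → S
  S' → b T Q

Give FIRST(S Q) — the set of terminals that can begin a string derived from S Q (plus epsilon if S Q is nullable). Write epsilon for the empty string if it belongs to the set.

FIRST(S) = {epsilon, b}
FIRST(S') = {b}
FIRST(Q) = {epsilon, b, x}  (via S)
FIRST(T) = {epsilon, b, x}  (via Q)
FIRST(S Q): take FIRST of each symbol in turn, carrying on past any symbol whose FIRST contains epsilon; result {epsilon, b, x}.

{epsilon, b, x}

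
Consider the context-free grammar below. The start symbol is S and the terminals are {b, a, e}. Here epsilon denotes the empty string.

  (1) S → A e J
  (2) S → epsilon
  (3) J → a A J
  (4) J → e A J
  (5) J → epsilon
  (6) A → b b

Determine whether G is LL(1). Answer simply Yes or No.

Yes

FIRST(S) = {epsilon, b}
FIRST(J) = {epsilon, a, e}
FIRST(A) = {b}
FOLLOW(S) = {$}
FOLLOW(J) = {$}
FOLLOW(A) = {$, a, e}
Each cell of M receives at most one production.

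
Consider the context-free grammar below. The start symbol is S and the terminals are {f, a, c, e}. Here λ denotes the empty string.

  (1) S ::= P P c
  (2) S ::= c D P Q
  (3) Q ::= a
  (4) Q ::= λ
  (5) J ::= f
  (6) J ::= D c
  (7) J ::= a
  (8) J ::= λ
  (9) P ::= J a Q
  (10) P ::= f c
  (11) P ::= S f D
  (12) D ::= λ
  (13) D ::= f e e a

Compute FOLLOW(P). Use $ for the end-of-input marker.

{$, a, c, f}

FIRST(Q) = {λ, a}
FIRST(D) = {λ, f}
FIRST(J) = {λ, a, c, f}  (via D c)
FIRST(S) = {a, c, f}  (via P P c)
FIRST(P) = {a, c, f}  (via J a Q, S f D)
FOLLOW(S) includes $ since S is the start symbol.
FOLLOW(S): in P::=S f D, S is followed by f D with FIRST {f}. Thus FOLLOW(S) = {$, f}.
FOLLOW(J): in P::=J a Q, J is followed by a Q with FIRST {a}. Thus FOLLOW(J) = {a}.
FOLLOW(P): in S::=P P c (occurrence 1), P is followed by P c with FIRST {a, c, f}; in S::=P P c (occurrence 2), P is followed by c with FIRST {c}; in S::=c D P Q, P is followed by Q with FIRST {λ, a}; in S::=c D P Q, the suffix after P is nullable, so FOLLOW(P) ⊇ FOLLOW(S) = {$, f}. Thus FOLLOW(P) = {$, a, c, f}.
FOLLOW(Q): in S::=c D P Q, the suffix after Q is empty, so FOLLOW(Q) ⊇ FOLLOW(S) = {$, f}; in P::=J a Q, the suffix after Q is empty, so FOLLOW(Q) ⊇ FOLLOW(P) = {$, a, c, f}. Thus FOLLOW(Q) = {$, a, c, f}.
FOLLOW(D): in S::=c D P Q, D is followed by P Q with FIRST {a, c, f}; in J::=D c, D is followed by c with FIRST {c}; in P::=S f D, the suffix after D is empty, so FOLLOW(D) ⊇ FOLLOW(P) = {$, a, c, f}. Thus FOLLOW(D) = {$, a, c, f}.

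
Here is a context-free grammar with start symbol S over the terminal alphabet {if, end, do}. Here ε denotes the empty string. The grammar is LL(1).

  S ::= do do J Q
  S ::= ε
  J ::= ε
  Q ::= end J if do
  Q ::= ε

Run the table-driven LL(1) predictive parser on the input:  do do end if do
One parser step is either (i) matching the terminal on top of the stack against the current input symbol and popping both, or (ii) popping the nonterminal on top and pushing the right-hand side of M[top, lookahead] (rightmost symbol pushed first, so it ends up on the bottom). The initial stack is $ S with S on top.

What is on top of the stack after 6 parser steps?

     Stack          Input              Action
  1  $ S            do do end if do $  expand S ::= do do J Q
  2  $ Q J do do    do do end if do $  match do
  3  $ Q J do       do end if do $     match do
  4  $ Q J          end if do $        expand J ::= ε
  5  $ Q            end if do $        expand Q ::= end J if do
  6  $ do if J end  end if do $        match end
Stack after step 6: $ do if J (top = J).

J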